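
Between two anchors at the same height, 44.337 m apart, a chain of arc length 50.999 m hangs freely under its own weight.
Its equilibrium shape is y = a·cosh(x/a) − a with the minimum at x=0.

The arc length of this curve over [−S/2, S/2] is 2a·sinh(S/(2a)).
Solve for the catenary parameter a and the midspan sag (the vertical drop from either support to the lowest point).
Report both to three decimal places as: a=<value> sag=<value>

a=23.857 sag=11.063

seed: a₀ = √(S³/(24(L−S))) = √(44.337³/(24·6.662)) = 23.347561
iter 1: u=0.949500  f(a)=+3.068e-01  f'(a)=-6.238e-01  a ← 23.347561 − (+3.068e-01/-6.238e-01) = 23.839428
iter 2: u=0.929909  f(a)=+9.964e-03  f'(a)=-5.839e-01  a ← 23.839428 − (+9.964e-03/-5.839e-01) = 23.856493
iter 3: u=0.929244  f(a)=+1.129e-05  f'(a)=-5.826e-01  a ← 23.856493 − (+1.129e-05/-5.826e-01) = 23.856512
iter 4: u=0.929243  f(a)=+1.453e-11  f'(a)=-5.826e-01  a ← 23.856512 − (+1.453e-11/-5.826e-01) = 23.856512
iter 5: u=0.929243  f(a)=-1.421e-14  f'(a)=-5.826e-01  a ← 23.856512 − (-1.421e-14/-5.826e-01) = 23.856512
converged: |Δa| < 1e-12 after 5 iterations
sag = a·(cosh(S/(2a)) − 1) = 23.856512·(cosh(0.929243) − 1) = 11.062790
T_max/T_min = cosh(S/(2a)) = 1.463722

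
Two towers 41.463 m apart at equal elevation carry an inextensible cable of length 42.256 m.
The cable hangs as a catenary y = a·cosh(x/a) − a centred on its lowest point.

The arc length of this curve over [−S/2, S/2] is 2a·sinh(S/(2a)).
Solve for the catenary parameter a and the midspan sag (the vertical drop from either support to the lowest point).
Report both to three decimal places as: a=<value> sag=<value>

a=61.374 sag=3.535

seed: a₀ = √(S³/(24(L−S))) = √(41.463³/(24·0.793)) = 61.199640
iter 1: u=0.338752  f(a)=+4.562e-03  f'(a)=-2.621e-02  a ← 61.199640 − (+4.562e-03/-2.621e-02) = 61.373686
iter 2: u=0.337791  f(a)=+1.954e-05  f'(a)=-2.599e-02  a ← 61.373686 − (+1.954e-05/-2.599e-02) = 61.374438
iter 3: u=0.337787  f(a)=+3.616e-10  f'(a)=-2.599e-02  a ← 61.374438 − (+3.616e-10/-2.599e-02) = 61.374438
iter 4: u=0.337787  f(a)=+7.105e-15  f'(a)=-2.599e-02  a ← 61.374438 − (+7.105e-15/-2.599e-02) = 61.374438
converged: |Δa| < 1e-12 after 4 iterations
sag = a·(cosh(S/(2a)) − 1) = 61.374438·(cosh(0.337787) − 1) = 3.534837
T_max/T_min = cosh(S/(2a)) = 1.057595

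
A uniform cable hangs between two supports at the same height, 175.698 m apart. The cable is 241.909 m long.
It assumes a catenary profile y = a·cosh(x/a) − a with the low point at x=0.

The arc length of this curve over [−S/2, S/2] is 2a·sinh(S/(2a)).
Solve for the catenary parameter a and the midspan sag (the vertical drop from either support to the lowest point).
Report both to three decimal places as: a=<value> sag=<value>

a=61.475 sag=74.206

seed: a₀ = √(S³/(24(L−S))) = √(175.698³/(24·66.211)) = 58.422419
iter 1: u=1.503686  f(a)=+7.901e+00  f'(a)=-2.822e+00  a ← 58.422419 − (+7.901e+00/-2.822e+00) = 61.222016
iter 2: u=1.434925  f(a)=+6.034e-01  f'(a)=-2.406e+00  a ← 61.222016 − (+6.034e-01/-2.406e+00) = 61.472802
iter 3: u=1.429071  f(a)=+4.163e-03  f'(a)=-2.373e+00  a ← 61.472802 − (+4.163e-03/-2.373e+00) = 61.474557
iter 4: u=1.429030  f(a)=+2.012e-07  f'(a)=-2.373e+00  a ← 61.474557 − (+2.012e-07/-2.373e+00) = 61.474557
iter 5: u=1.429030  f(a)=-2.842e-14  f'(a)=-2.373e+00  a ← 61.474557 − (-2.842e-14/-2.373e+00) = 61.474557
converged: |Δa| < 1e-12 after 5 iterations
sag = a·(cosh(S/(2a)) − 1) = 61.474557·(cosh(1.429030) − 1) = 74.205627
T_max/T_min = cosh(S/(2a)) = 2.207095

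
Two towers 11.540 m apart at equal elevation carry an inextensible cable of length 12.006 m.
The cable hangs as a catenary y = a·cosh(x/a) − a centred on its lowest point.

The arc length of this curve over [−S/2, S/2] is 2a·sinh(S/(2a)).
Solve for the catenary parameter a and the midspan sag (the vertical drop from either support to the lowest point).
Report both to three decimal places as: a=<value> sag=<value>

seed: a₀ = √(S³/(24(L−S))) = √(11.540³/(24·0.466)) = 11.722227
iter 1: u=0.492227  f(a)=+5.678e-03  f'(a)=-8.145e-02  a ← 11.722227 − (+5.678e-03/-8.145e-02) = 11.791938
iter 2: u=0.489317  f(a)=+5.105e-05  f'(a)=-7.999e-02  a ← 11.791938 − (+5.105e-05/-7.999e-02) = 11.792576
iter 3: u=0.489291  f(a)=+4.210e-09  f'(a)=-7.998e-02  a ← 11.792576 − (+4.210e-09/-7.998e-02) = 11.792576
iter 4: u=0.489291  f(a)=+0.000e+00  f'(a)=-7.998e-02  a ← 11.792576 − (+0.000e+00/-7.998e-02) = 11.792576
converged: |Δa| < 1e-12 after 4 iterations
sag = a·(cosh(S/(2a)) − 1) = 11.792576·(cosh(0.489291) − 1) = 1.439992
T_max/T_min = cosh(S/(2a)) = 1.122110

a=11.793 sag=1.440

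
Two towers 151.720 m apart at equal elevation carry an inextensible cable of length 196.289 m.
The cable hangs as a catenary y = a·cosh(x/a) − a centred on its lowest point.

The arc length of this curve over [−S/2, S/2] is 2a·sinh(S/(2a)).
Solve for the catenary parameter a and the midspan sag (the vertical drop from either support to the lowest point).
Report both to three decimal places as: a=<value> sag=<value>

seed: a₀ = √(S³/(24(L−S))) = √(151.720³/(24·44.569)) = 57.140256
iter 1: u=1.327610  f(a)=+4.097e+00  f'(a)=-1.853e+00  a ← 57.140256 − (+4.097e+00/-1.853e+00) = 59.351303
iter 2: u=1.278152  f(a)=+2.498e-01  f'(a)=-1.633e+00  a ← 59.351303 − (+2.498e-01/-1.633e+00) = 59.504251
iter 3: u=1.274867  f(a)=+1.062e-03  f'(a)=-1.619e+00  a ← 59.504251 − (+1.062e-03/-1.619e+00) = 59.504907
iter 4: u=1.274853  f(a)=+1.938e-08  f'(a)=-1.619e+00  a ← 59.504907 − (+1.938e-08/-1.619e+00) = 59.504907
iter 5: u=1.274853  f(a)=+2.842e-14  f'(a)=-1.619e+00  a ← 59.504907 − (+2.842e-14/-1.619e+00) = 59.504907
converged: |Δa| < 1e-12 after 5 iterations
sag = a·(cosh(S/(2a)) − 1) = 59.504907·(cosh(1.274853) − 1) = 55.269554
T_max/T_min = cosh(S/(2a)) = 1.928823

a=59.505 sag=55.270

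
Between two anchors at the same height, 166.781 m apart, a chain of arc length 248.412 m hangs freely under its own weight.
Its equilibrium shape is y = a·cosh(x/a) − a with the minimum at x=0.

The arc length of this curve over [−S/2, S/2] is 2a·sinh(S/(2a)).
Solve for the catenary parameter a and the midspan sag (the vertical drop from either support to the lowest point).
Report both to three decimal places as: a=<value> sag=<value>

a=51.896 sag=82.716

seed: a₀ = √(S³/(24(L−S))) = √(166.781³/(24·81.631)) = 48.661633
iter 1: u=1.713681  f(a)=+1.286e+01  f'(a)=-4.449e+00  a ← 48.661633 − (+1.286e+01/-4.449e+00) = 51.551753
iter 2: u=1.617607  f(a)=+1.235e+00  f'(a)=-3.633e+00  a ← 51.551753 − (+1.235e+00/-3.633e+00) = 51.891644
iter 3: u=1.607012  f(a)=+1.405e-02  f'(a)=-3.550e+00  a ← 51.891644 − (+1.405e-02/-3.550e+00) = 51.895602
iter 4: u=1.606890  f(a)=+1.866e-06  f'(a)=-3.549e+00  a ← 51.895602 − (+1.866e-06/-3.549e+00) = 51.895602
iter 5: u=1.606890  f(a)=+0.000e+00  f'(a)=-3.549e+00  a ← 51.895602 − (+0.000e+00/-3.549e+00) = 51.895602
converged: |Δa| < 1e-12 after 5 iterations
sag = a·(cosh(S/(2a)) − 1) = 51.895602·(cosh(1.606890) − 1) = 82.716002
T_max/T_min = cosh(S/(2a)) = 2.593892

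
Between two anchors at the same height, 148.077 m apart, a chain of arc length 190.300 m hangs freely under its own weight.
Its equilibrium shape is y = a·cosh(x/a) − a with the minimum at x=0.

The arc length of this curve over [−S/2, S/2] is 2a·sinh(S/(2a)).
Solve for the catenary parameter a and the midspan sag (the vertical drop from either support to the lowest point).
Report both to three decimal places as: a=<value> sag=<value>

seed: a₀ = √(S³/(24(L−S))) = √(148.077³/(24·42.223)) = 56.604537
iter 1: u=1.307996  f(a)=+3.763e+00  f'(a)=-1.763e+00  a ← 56.604537 − (+3.763e+00/-1.763e+00) = 58.738476
iter 2: u=1.260477  f(a)=+2.232e-01  f'(a)=-1.560e+00  a ← 58.738476 − (+2.232e-01/-1.560e+00) = 58.881609
iter 3: u=1.257413  f(a)=+8.955e-04  f'(a)=-1.547e+00  a ← 58.881609 − (+8.955e-04/-1.547e+00) = 58.882188
iter 4: u=1.257401  f(a)=+1.454e-08  f'(a)=-1.547e+00  a ← 58.882188 − (+1.454e-08/-1.547e+00) = 58.882188
iter 5: u=1.257401  f(a)=-2.842e-14  f'(a)=-1.547e+00  a ← 58.882188 − (-2.842e-14/-1.547e+00) = 58.882188
converged: |Δa| < 1e-12 after 5 iterations
sag = a·(cosh(S/(2a)) − 1) = 58.882188·(cosh(1.257401) − 1) = 53.013453
T_max/T_min = cosh(S/(2a)) = 1.900331

a=58.882 sag=53.013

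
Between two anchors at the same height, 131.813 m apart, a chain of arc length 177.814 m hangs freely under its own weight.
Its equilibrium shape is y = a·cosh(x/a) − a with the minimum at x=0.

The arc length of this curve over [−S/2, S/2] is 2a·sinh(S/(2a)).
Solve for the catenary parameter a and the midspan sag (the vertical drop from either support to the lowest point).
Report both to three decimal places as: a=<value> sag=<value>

a=47.761 sag=53.163

seed: a₀ = √(S³/(24(L−S))) = √(131.813³/(24·46.001)) = 45.545776
iter 1: u=1.447039  f(a)=+5.063e+00  f'(a)=-2.476e+00  a ← 45.545776 − (+5.063e+00/-2.476e+00) = 47.590875
iter 2: u=1.384856  f(a)=+3.610e-01  f'(a)=-2.134e+00  a ← 47.590875 − (+3.610e-01/-2.134e+00) = 47.760020
iter 3: u=1.379951  f(a)=+2.147e-03  f'(a)=-2.109e+00  a ← 47.760020 − (+2.147e-03/-2.109e+00) = 47.761038
iter 4: u=1.379922  f(a)=+7.689e-08  f'(a)=-2.109e+00  a ← 47.761038 − (+7.689e-08/-2.109e+00) = 47.761038
iter 5: u=1.379922  f(a)=-2.842e-14  f'(a)=-2.109e+00  a ← 47.761038 − (-2.842e-14/-2.109e+00) = 47.761038
converged: |Δa| < 1e-12 after 5 iterations
sag = a·(cosh(S/(2a)) − 1) = 47.761038·(cosh(1.379922) − 1) = 53.162554
T_max/T_min = cosh(S/(2a)) = 2.113095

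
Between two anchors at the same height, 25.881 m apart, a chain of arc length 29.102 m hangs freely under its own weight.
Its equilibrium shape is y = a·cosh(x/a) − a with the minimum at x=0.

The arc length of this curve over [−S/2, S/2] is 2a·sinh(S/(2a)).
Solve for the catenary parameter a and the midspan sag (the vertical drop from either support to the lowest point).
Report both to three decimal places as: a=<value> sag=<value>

seed: a₀ = √(S³/(24(L−S))) = √(25.881³/(24·3.221)) = 14.975130
iter 1: u=0.864133  f(a)=+1.224e-01  f'(a)=-4.632e-01  a ← 14.975130 − (+1.224e-01/-4.632e-01) = 15.239439
iter 2: u=0.849145  f(a)=+3.316e-03  f'(a)=-4.384e-01  a ← 15.239439 − (+3.316e-03/-4.384e-01) = 15.247004
iter 3: u=0.848724  f(a)=+2.584e-06  f'(a)=-4.377e-01  a ← 15.247004 − (+2.584e-06/-4.377e-01) = 15.247010
iter 4: u=0.848724  f(a)=+1.577e-12  f'(a)=-4.377e-01  a ← 15.247010 − (+1.577e-12/-4.377e-01) = 15.247010
converged: |Δa| < 1e-12 after 4 iterations
sag = a·(cosh(S/(2a)) − 1) = 15.247010·(cosh(0.848724) − 1) = 5.829112
T_max/T_min = cosh(S/(2a)) = 1.382312

a=15.247 sag=5.829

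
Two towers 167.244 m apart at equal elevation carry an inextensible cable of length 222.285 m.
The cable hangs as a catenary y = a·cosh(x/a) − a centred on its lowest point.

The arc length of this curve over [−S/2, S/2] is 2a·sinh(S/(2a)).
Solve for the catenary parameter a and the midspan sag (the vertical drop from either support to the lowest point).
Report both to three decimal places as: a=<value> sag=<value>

a=62.248 sag=65.139

seed: a₀ = √(S³/(24(L−S))) = √(167.244³/(24·55.041)) = 59.508231
iter 1: u=1.405217  f(a)=+5.697e+00  f'(a)=-2.242e+00  a ← 59.508231 − (+5.697e+00/-2.242e+00) = 62.049384
iter 2: u=1.347668  f(a)=+3.852e-01  f'(a)=-1.948e+00  a ← 62.049384 − (+3.852e-01/-1.948e+00) = 62.247142
iter 3: u=1.343387  f(a)=+2.044e-03  f'(a)=-1.927e+00  a ← 62.247142 − (+2.044e-03/-1.927e+00) = 62.248202
iter 4: u=1.343364  f(a)=+5.822e-08  f'(a)=-1.927e+00  a ← 62.248202 − (+5.822e-08/-1.927e+00) = 62.248202
iter 5: u=1.343364  f(a)=+0.000e+00  f'(a)=-1.927e+00  a ← 62.248202 − (+0.000e+00/-1.927e+00) = 62.248202
converged: |Δa| < 1e-12 after 5 iterations
sag = a·(cosh(S/(2a)) − 1) = 62.248202·(cosh(1.343364) − 1) = 65.138979
T_max/T_min = cosh(S/(2a)) = 2.046440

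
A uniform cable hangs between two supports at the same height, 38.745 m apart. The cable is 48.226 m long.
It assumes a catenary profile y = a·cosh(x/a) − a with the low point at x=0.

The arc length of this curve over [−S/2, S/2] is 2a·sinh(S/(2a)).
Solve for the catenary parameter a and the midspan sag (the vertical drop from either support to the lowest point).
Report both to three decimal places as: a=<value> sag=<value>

a=16.544 sag=12.699

seed: a₀ = √(S³/(24(L−S))) = √(38.745³/(24·9.481)) = 15.987877
iter 1: u=1.211699  f(a)=+7.208e-01  f'(a)=-1.370e+00  a ← 15.987877 − (+7.208e-01/-1.370e+00) = 16.514215
iter 2: u=1.173080  f(a)=+3.713e-02  f'(a)=-1.232e+00  a ← 16.514215 − (+3.713e-02/-1.232e+00) = 16.544356
iter 3: u=1.170943  f(a)=+1.103e-04  f'(a)=-1.224e+00  a ← 16.544356 − (+1.103e-04/-1.224e+00) = 16.544446
iter 4: u=1.170937  f(a)=+9.806e-10  f'(a)=-1.224e+00  a ← 16.544446 − (+9.806e-10/-1.224e+00) = 16.544446
iter 5: u=1.170937  f(a)=+0.000e+00  f'(a)=-1.224e+00  a ← 16.544446 − (+0.000e+00/-1.224e+00) = 16.544446
converged: |Δa| < 1e-12 after 5 iterations
sag = a·(cosh(S/(2a)) − 1) = 16.544446·(cosh(1.170937) − 1) = 12.698595
T_max/T_min = cosh(S/(2a)) = 1.767544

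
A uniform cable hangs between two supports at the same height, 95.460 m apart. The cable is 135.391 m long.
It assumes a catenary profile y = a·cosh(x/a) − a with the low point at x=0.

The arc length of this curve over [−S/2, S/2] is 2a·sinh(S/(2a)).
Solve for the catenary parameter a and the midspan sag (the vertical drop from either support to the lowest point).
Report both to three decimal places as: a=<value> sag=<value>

seed: a₀ = √(S³/(24(L−S))) = √(95.460³/(24·39.931)) = 30.128078
iter 1: u=1.584236  f(a)=+5.321e+00  f'(a)=-3.379e+00  a ← 30.128078 − (+5.321e+00/-3.379e+00) = 31.703049
iter 2: u=1.505533  f(a)=+4.457e-01  f'(a)=-2.834e+00  a ← 31.703049 − (+4.457e-01/-2.834e+00) = 31.860315
iter 3: u=1.498102  f(a)=+3.759e-03  f'(a)=-2.787e+00  a ← 31.860315 − (+3.759e-03/-2.787e+00) = 31.861664
iter 4: u=1.498038  f(a)=+2.724e-07  f'(a)=-2.786e+00  a ← 31.861664 − (+2.724e-07/-2.786e+00) = 31.861665
iter 5: u=1.498038  f(a)=+2.842e-14  f'(a)=-2.786e+00  a ← 31.861665 − (+2.842e-14/-2.786e+00) = 31.861665
converged: |Δa| < 1e-12 after 5 iterations
sag = a·(cosh(S/(2a)) − 1) = 31.861665·(cosh(1.498038) − 1) = 42.957092
T_max/T_min = cosh(S/(2a)) = 2.348238

a=31.862 sag=42.957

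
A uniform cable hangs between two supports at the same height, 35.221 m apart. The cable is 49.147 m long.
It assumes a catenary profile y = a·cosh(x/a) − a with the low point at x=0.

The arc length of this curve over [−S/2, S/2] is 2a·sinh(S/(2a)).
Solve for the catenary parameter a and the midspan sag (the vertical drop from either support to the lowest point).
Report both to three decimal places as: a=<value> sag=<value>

a=12.058 sag=15.314

seed: a₀ = √(S³/(24(L−S))) = √(35.221³/(24·13.926)) = 11.433619
iter 1: u=1.540239  f(a)=+1.748e+00  f'(a)=-3.065e+00  a ← 11.433619 − (+1.748e+00/-3.065e+00) = 12.004019
iter 2: u=1.467050  f(a)=+1.393e-01  f'(a)=-2.594e+00  a ← 12.004019 − (+1.393e-01/-2.594e+00) = 12.057733
iter 3: u=1.460515  f(a)=+1.055e-03  f'(a)=-2.555e+00  a ← 12.057733 − (+1.055e-03/-2.555e+00) = 12.058146
iter 4: u=1.460465  f(a)=+6.142e-08  f'(a)=-2.555e+00  a ← 12.058146 − (+6.142e-08/-2.555e+00) = 12.058146
iter 5: u=1.460465  f(a)=+0.000e+00  f'(a)=-2.555e+00  a ← 12.058146 − (+0.000e+00/-2.555e+00) = 12.058146
converged: |Δa| < 1e-12 after 5 iterations
sag = a·(cosh(S/(2a)) − 1) = 12.058146·(cosh(1.460465) − 1) = 15.314391
T_max/T_min = cosh(S/(2a)) = 2.270045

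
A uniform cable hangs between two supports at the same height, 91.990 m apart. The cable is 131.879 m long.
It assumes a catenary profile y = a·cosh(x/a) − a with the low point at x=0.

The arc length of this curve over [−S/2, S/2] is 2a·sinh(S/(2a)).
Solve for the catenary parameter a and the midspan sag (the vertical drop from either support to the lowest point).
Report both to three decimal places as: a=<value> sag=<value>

a=30.211 sag=42.320

seed: a₀ = √(S³/(24(L−S))) = √(91.990³/(24·39.889)) = 28.515352
iter 1: u=1.612991  f(a)=+5.522e+00  f'(a)=-3.597e+00  a ← 28.515352 − (+5.522e+00/-3.597e+00) = 30.050792
iter 2: u=1.530575  f(a)=+4.774e-01  f'(a)=-2.999e+00  a ← 30.050792 − (+4.774e-01/-2.999e+00) = 30.209963
iter 3: u=1.522511  f(a)=+4.314e-03  f'(a)=-2.945e+00  a ← 30.209963 − (+4.314e-03/-2.945e+00) = 30.211427
iter 4: u=1.522437  f(a)=+3.593e-07  f'(a)=-2.945e+00  a ← 30.211427 − (+3.593e-07/-2.945e+00) = 30.211428
iter 5: u=1.522437  f(a)=+0.000e+00  f'(a)=-2.945e+00  a ← 30.211428 − (+0.000e+00/-2.945e+00) = 30.211428
converged: |Δa| < 1e-12 after 5 iterations
sag = a·(cosh(S/(2a)) − 1) = 30.211428·(cosh(1.522437) − 1) = 42.319587
T_max/T_min = cosh(S/(2a)) = 2.400781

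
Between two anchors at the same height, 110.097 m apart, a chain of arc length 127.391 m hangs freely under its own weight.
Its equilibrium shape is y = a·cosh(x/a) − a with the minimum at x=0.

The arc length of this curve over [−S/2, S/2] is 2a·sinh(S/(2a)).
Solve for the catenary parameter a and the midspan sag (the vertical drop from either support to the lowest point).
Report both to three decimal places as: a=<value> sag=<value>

seed: a₀ = √(S³/(24(L−S))) = √(110.097³/(24·17.294)) = 56.703502
iter 1: u=0.970813  f(a)=+8.335e-01  f'(a)=-6.694e-01  a ← 56.703502 − (+8.335e-01/-6.694e-01) = 57.948560
iter 2: u=0.949955  f(a)=+2.824e-02  f'(a)=-6.248e-01  a ← 57.948560 − (+2.824e-02/-6.248e-01) = 57.993765
iter 3: u=0.949214  f(a)=+3.495e-05  f'(a)=-6.232e-01  a ← 57.993765 − (+3.495e-05/-6.232e-01) = 57.993821
iter 4: u=0.949213  f(a)=+5.365e-11  f'(a)=-6.232e-01  a ← 57.993821 − (+5.365e-11/-6.232e-01) = 57.993821
iter 5: u=0.949213  f(a)=+0.000e+00  f'(a)=-6.232e-01  a ← 57.993821 − (+0.000e+00/-6.232e-01) = 57.993821
converged: |Δa| < 1e-12 after 5 iterations
sag = a·(cosh(S/(2a)) − 1) = 57.993821·(cosh(0.949213) − 1) = 28.147923
T_max/T_min = cosh(S/(2a)) = 1.485361

a=57.994 sag=28.148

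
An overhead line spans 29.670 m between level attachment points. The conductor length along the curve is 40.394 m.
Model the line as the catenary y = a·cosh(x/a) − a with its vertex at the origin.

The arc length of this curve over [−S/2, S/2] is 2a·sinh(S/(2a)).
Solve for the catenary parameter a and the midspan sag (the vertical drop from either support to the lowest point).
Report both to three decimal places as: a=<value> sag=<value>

seed: a₀ = √(S³/(24(L−S))) = √(29.670³/(24·10.724)) = 10.073776
iter 1: u=1.472635  f(a)=+1.225e+00  f'(a)=-2.628e+00  a ← 10.073776 − (+1.225e+00/-2.628e+00) = 10.539794
iter 2: u=1.407523  f(a)=+9.011e-02  f'(a)=-2.254e+00  a ← 10.539794 − (+9.011e-02/-2.254e+00) = 10.579768
iter 3: u=1.402205  f(a)=+5.735e-04  f'(a)=-2.226e+00  a ← 10.579768 − (+5.735e-04/-2.226e+00) = 10.580025
iter 4: u=1.402171  f(a)=+2.356e-08  f'(a)=-2.226e+00  a ← 10.580025 − (+2.356e-08/-2.226e+00) = 10.580025
iter 5: u=1.402171  f(a)=+0.000e+00  f'(a)=-2.226e+00  a ← 10.580025 − (+0.000e+00/-2.226e+00) = 10.580025
converged: |Δa| < 1e-12 after 5 iterations
sag = a·(cosh(S/(2a)) − 1) = 10.580025·(cosh(1.402171) − 1) = 12.220320
T_max/T_min = cosh(S/(2a)) = 2.155037

a=10.580 sag=12.220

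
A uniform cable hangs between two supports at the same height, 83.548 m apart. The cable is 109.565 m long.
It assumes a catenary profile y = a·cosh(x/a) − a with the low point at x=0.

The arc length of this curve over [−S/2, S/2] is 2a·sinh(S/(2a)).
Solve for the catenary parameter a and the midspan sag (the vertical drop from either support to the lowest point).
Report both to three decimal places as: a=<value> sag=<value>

a=31.897 sag=31.495

seed: a₀ = √(S³/(24(L−S))) = √(83.548³/(24·26.017)) = 30.561162
iter 1: u=1.366898  f(a)=+2.542e+00  f'(a)=-2.043e+00  a ← 30.561162 − (+2.542e+00/-2.043e+00) = 31.805339
iter 2: u=1.313427  f(a)=+1.634e-01  f'(a)=-1.788e+00  a ← 31.805339 − (+1.634e-01/-1.788e+00) = 31.896766
iter 3: u=1.309663  f(a)=+7.787e-04  f'(a)=-1.771e+00  a ← 31.896766 − (+7.787e-04/-1.771e+00) = 31.897206
iter 4: u=1.309644  f(a)=+1.786e-08  f'(a)=-1.771e+00  a ← 31.897206 − (+1.786e-08/-1.771e+00) = 31.897206
iter 5: u=1.309644  f(a)=+0.000e+00  f'(a)=-1.771e+00  a ← 31.897206 − (+0.000e+00/-1.771e+00) = 31.897206
converged: |Δa| < 1e-12 after 5 iterations
sag = a·(cosh(S/(2a)) − 1) = 31.897206·(cosh(1.309644) − 1) = 31.494860
T_max/T_min = cosh(S/(2a)) = 1.987386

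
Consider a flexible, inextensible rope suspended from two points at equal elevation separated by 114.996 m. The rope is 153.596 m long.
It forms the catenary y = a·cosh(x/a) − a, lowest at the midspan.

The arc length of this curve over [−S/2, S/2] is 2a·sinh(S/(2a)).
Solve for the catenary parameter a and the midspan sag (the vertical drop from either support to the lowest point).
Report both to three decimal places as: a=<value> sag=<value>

seed: a₀ = √(S³/(24(L−S))) = √(114.996³/(24·38.600)) = 40.515838
iter 1: u=1.419149  f(a)=+4.079e+00  f'(a)=-2.318e+00  a ← 40.515838 − (+4.079e+00/-2.318e+00) = 42.275536
iter 2: u=1.360077  f(a)=+2.808e-01  f'(a)=-2.009e+00  a ← 42.275536 − (+2.808e-01/-2.009e+00) = 42.415312
iter 3: u=1.355595  f(a)=+1.548e-03  f'(a)=-1.987e+00  a ← 42.415312 − (+1.548e-03/-1.987e+00) = 42.416091
iter 4: u=1.355570  f(a)=+4.763e-08  f'(a)=-1.987e+00  a ← 42.416091 − (+4.763e-08/-1.987e+00) = 42.416091
iter 5: u=1.355570  f(a)=-2.842e-14  f'(a)=-1.987e+00  a ← 42.416091 − (-2.842e-14/-1.987e+00) = 42.416091
converged: |Δa| < 1e-12 after 5 iterations
sag = a·(cosh(S/(2a)) − 1) = 42.416091·(cosh(1.355570) − 1) = 45.316785
T_max/T_min = cosh(S/(2a)) = 2.068387

a=42.416 sag=45.317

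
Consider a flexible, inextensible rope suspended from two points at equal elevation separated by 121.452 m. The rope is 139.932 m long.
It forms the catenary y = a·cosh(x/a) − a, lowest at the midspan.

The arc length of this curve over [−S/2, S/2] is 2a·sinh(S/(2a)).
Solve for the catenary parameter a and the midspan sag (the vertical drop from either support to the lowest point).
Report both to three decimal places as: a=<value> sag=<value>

seed: a₀ = √(S³/(24(L−S))) = √(121.452³/(24·18.480)) = 63.555099
iter 1: u=0.955486  f(a)=+8.621e-01  f'(a)=-6.364e-01  a ← 63.555099 − (+8.621e-01/-6.364e-01) = 64.909823
iter 2: u=0.935544  f(a)=+2.834e-02  f'(a)=-5.952e-01  a ← 64.909823 − (+2.834e-02/-5.952e-01) = 64.957433
iter 3: u=0.934858  f(a)=+3.292e-05  f'(a)=-5.938e-01  a ← 64.957433 − (+3.292e-05/-5.938e-01) = 64.957489
iter 4: u=0.934858  f(a)=+4.454e-11  f'(a)=-5.938e-01  a ← 64.957489 − (+4.454e-11/-5.938e-01) = 64.957489
iter 5: u=0.934858  f(a)=+2.842e-14  f'(a)=-5.938e-01  a ← 64.957489 − (+2.842e-14/-5.938e-01) = 64.957489
converged: |Δa| < 1e-12 after 5 iterations
sag = a·(cosh(S/(2a)) − 1) = 64.957489·(cosh(0.934858) − 1) = 30.513536
T_max/T_min = cosh(S/(2a)) = 1.469746

a=64.957 sag=30.514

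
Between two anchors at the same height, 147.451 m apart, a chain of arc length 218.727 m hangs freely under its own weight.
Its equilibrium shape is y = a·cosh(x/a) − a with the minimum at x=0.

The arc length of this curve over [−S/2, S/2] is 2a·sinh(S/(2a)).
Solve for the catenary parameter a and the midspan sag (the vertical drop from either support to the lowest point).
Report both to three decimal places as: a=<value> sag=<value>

a=46.135 sag=72.561

seed: a₀ = √(S³/(24(L−S))) = √(147.451³/(24·71.276)) = 43.290670
iter 1: u=1.703034  f(a)=+1.108e+01  f'(a)=-4.352e+00  a ← 43.290670 − (+1.108e+01/-4.352e+00) = 45.836287
iter 2: u=1.608453  f(a)=+1.052e+00  f'(a)=-3.561e+00  a ← 45.836287 − (+1.052e+00/-3.561e+00) = 46.131800
iter 3: u=1.598149  f(a)=+1.170e-02  f'(a)=-3.483e+00  a ← 46.131800 − (+1.170e-02/-3.483e+00) = 46.135159
iter 4: u=1.598033  f(a)=+1.481e-06  f'(a)=-3.482e+00  a ← 46.135159 − (+1.481e-06/-3.482e+00) = 46.135160
iter 5: u=1.598033  f(a)=+0.000e+00  f'(a)=-3.482e+00  a ← 46.135160 − (+0.000e+00/-3.482e+00) = 46.135160
converged: |Δa| < 1e-12 after 5 iterations
sag = a·(cosh(S/(2a)) − 1) = 46.135160·(cosh(1.598033) − 1) = 72.561210
T_max/T_min = cosh(S/(2a)) = 2.572796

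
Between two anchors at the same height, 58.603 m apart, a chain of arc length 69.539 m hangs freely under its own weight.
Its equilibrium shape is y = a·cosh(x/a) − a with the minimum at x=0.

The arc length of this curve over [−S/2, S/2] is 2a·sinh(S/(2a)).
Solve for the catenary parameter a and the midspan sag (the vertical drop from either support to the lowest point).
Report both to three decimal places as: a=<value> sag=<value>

a=28.435 sag=16.481

seed: a₀ = √(S³/(24(L−S))) = √(58.603³/(24·10.936)) = 27.691399
iter 1: u=1.058144  f(a)=+6.288e-01  f'(a)=-8.819e-01  a ← 27.691399 − (+6.288e-01/-8.819e-01) = 28.404424
iter 2: u=1.031582  f(a)=+2.511e-02  f'(a)=-8.127e-01  a ← 28.404424 − (+2.511e-02/-8.127e-01) = 28.435314
iter 3: u=1.030462  f(a)=+4.371e-05  f'(a)=-8.099e-01  a ← 28.435314 − (+4.371e-05/-8.099e-01) = 28.435368
iter 4: u=1.030460  f(a)=+1.330e-10  f'(a)=-8.099e-01  a ← 28.435368 − (+1.330e-10/-8.099e-01) = 28.435368
iter 5: u=1.030460  f(a)=+0.000e+00  f'(a)=-8.099e-01  a ← 28.435368 − (+0.000e+00/-8.099e-01) = 28.435368
converged: |Δa| < 1e-12 after 5 iterations
sag = a·(cosh(S/(2a)) − 1) = 28.435368·(cosh(1.030460) − 1) = 16.481091
T_max/T_min = cosh(S/(2a)) = 1.579598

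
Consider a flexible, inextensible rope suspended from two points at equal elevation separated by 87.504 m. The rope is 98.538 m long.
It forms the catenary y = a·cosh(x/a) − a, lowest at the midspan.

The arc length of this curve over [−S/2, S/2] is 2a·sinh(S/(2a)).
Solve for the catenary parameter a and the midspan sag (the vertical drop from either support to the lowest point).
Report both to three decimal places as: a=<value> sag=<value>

a=51.225 sag=19.848

seed: a₀ = √(S³/(24(L−S))) = √(87.504³/(24·11.034)) = 50.300204
iter 1: u=0.869818  f(a)=+4.250e-01  f'(a)=-4.728e-01  a ← 50.300204 − (+4.250e-01/-4.728e-01) = 51.199061
iter 2: u=0.854547  f(a)=+1.166e-02  f'(a)=-4.472e-01  a ← 51.199061 − (+1.166e-02/-4.472e-01) = 51.225134
iter 3: u=0.854112  f(a)=+9.325e-06  f'(a)=-4.465e-01  a ← 51.225134 − (+9.325e-06/-4.465e-01) = 51.225155
iter 4: u=0.854112  f(a)=+5.969e-12  f'(a)=-4.465e-01  a ← 51.225155 − (+5.969e-12/-4.465e-01) = 51.225155
converged: |Δa| < 1e-12 after 4 iterations
sag = a·(cosh(S/(2a)) − 1) = 51.225155·(cosh(0.854112) − 1) = 19.848405
T_max/T_min = cosh(S/(2a)) = 1.387474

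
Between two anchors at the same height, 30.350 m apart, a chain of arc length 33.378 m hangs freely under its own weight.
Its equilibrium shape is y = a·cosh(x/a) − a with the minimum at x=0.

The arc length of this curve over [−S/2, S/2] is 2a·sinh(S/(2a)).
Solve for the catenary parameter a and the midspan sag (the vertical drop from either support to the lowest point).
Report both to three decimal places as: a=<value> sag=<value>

a=19.900 sag=6.072

seed: a₀ = √(S³/(24(L−S))) = √(30.350³/(24·3.028)) = 19.613472
iter 1: u=0.773703  f(a)=+9.193e-02  f'(a)=-3.277e-01  a ← 19.613472 − (+9.193e-02/-3.277e-01) = 19.894055
iter 2: u=0.762791  f(a)=+2.010e-03  f'(a)=-3.135e-01  a ← 19.894055 − (+2.010e-03/-3.135e-01) = 19.900467
iter 3: u=0.762545  f(a)=+1.008e-06  f'(a)=-3.131e-01  a ← 19.900467 − (+1.008e-06/-3.131e-01) = 19.900470
iter 4: u=0.762545  f(a)=+2.558e-13  f'(a)=-3.131e-01  a ← 19.900470 − (+2.558e-13/-3.131e-01) = 19.900470
converged: |Δa| < 1e-12 after 4 iterations
sag = a·(cosh(S/(2a)) − 1) = 19.900470·(cosh(0.762545) − 1) = 6.071658
T_max/T_min = cosh(S/(2a)) = 1.305101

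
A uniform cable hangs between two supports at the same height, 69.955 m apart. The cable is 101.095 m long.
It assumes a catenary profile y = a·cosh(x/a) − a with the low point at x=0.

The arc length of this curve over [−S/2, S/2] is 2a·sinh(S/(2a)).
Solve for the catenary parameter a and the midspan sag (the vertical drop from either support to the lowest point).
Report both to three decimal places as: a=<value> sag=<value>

a=22.706 sag=32.707

seed: a₀ = √(S³/(24(L−S))) = √(69.955³/(24·31.140)) = 21.402436
iter 1: u=1.634277  f(a)=+4.433e+00  f'(a)=-3.765e+00  a ← 21.402436 − (+4.433e+00/-3.765e+00) = 22.579845
iter 2: u=1.549058  f(a)=+3.921e-01  f'(a)=-3.126e+00  a ← 22.579845 − (+3.921e-01/-3.126e+00) = 22.705280
iter 3: u=1.540501  f(a)=+3.725e-03  f'(a)=-3.067e+00  a ← 22.705280 − (+3.725e-03/-3.067e+00) = 22.706495
iter 4: u=1.540418  f(a)=+3.433e-07  f'(a)=-3.066e+00  a ← 22.706495 − (+3.433e-07/-3.066e+00) = 22.706495
iter 5: u=1.540418  f(a)=-2.842e-14  f'(a)=-3.066e+00  a ← 22.706495 − (-2.842e-14/-3.066e+00) = 22.706495
converged: |Δa| < 1e-12 after 5 iterations
sag = a·(cosh(S/(2a)) − 1) = 22.706495·(cosh(1.540418) − 1) = 32.706813
T_max/T_min = cosh(S/(2a)) = 2.440417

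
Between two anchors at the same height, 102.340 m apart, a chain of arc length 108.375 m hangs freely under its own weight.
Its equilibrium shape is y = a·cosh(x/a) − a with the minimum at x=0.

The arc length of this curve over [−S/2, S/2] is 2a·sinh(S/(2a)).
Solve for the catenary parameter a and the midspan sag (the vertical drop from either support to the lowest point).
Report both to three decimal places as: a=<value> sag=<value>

seed: a₀ = √(S³/(24(L−S))) = √(102.340³/(24·6.035)) = 86.024837
iter 1: u=0.594828  f(a)=+1.077e-01  f'(a)=-1.453e-01  a ← 86.024837 − (+1.077e-01/-1.453e-01) = 86.765668
iter 2: u=0.589749  f(a)=+1.407e-03  f'(a)=-1.416e-01  a ← 86.765668 − (+1.407e-03/-1.416e-01) = 86.775605
iter 3: u=0.589682  f(a)=+2.472e-07  f'(a)=-1.415e-01  a ← 86.775605 − (+2.472e-07/-1.415e-01) = 86.775607
iter 4: u=0.589682  f(a)=+1.421e-14  f'(a)=-1.415e-01  a ← 86.775607 − (+1.421e-14/-1.415e-01) = 86.775607
converged: |Δa| < 1e-12 after 4 iterations
sag = a·(cosh(S/(2a)) − 1) = 86.775607·(cosh(0.589682) − 1) = 15.529286
T_max/T_min = cosh(S/(2a)) = 1.178959

a=86.776 sag=15.529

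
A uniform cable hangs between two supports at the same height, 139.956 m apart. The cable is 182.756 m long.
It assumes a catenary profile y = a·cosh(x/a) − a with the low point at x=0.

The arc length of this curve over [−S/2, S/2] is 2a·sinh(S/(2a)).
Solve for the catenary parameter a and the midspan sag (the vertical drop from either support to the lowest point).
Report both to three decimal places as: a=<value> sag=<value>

seed: a₀ = √(S³/(24(L−S))) = √(139.956³/(24·42.800)) = 51.660639
iter 1: u=1.354571  f(a)=+4.103e+00  f'(a)=-1.982e+00  a ← 51.660639 − (+4.103e+00/-1.982e+00) = 53.730970
iter 2: u=1.302377  f(a)=+2.595e-01  f'(a)=-1.738e+00  a ← 53.730970 − (+2.595e-01/-1.738e+00) = 53.880276
iter 3: u=1.298768  f(a)=+1.194e-03  f'(a)=-1.722e+00  a ← 53.880276 − (+1.194e-03/-1.722e+00) = 53.880969
iter 4: u=1.298752  f(a)=+2.550e-08  f'(a)=-1.722e+00  a ← 53.880969 − (+2.550e-08/-1.722e+00) = 53.880969
iter 5: u=1.298752  f(a)=+0.000e+00  f'(a)=-1.722e+00  a ← 53.880969 − (+0.000e+00/-1.722e+00) = 53.880969
converged: |Δa| < 1e-12 after 5 iterations
sag = a·(cosh(S/(2a)) − 1) = 53.880969·(cosh(1.298752) − 1) = 52.199650
T_max/T_min = cosh(S/(2a)) = 1.968796

a=53.881 sag=52.200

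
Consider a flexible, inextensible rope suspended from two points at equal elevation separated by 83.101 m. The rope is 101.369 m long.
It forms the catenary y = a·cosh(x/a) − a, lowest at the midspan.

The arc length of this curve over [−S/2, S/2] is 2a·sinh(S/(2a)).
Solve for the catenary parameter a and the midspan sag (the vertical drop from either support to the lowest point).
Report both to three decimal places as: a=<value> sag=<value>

seed: a₀ = √(S³/(24(L−S))) = √(83.101³/(24·18.268)) = 36.179141
iter 1: u=1.148466  f(a)=+1.243e+00  f'(a)=-1.149e+00  a ← 36.179141 − (+1.243e+00/-1.149e+00) = 37.260737
iter 2: u=1.115128  f(a)=+5.793e-02  f'(a)=-1.045e+00  a ← 37.260737 − (+5.793e-02/-1.045e+00) = 37.316194
iter 3: u=1.113471  f(a)=+1.394e-04  f'(a)=-1.040e+00  a ← 37.316194 − (+1.394e-04/-1.040e+00) = 37.316328
iter 4: u=1.113467  f(a)=+8.113e-10  f'(a)=-1.040e+00  a ← 37.316328 − (+8.113e-10/-1.040e+00) = 37.316328
iter 5: u=1.113467  f(a)=+1.421e-14  f'(a)=-1.040e+00  a ← 37.316328 − (+1.421e-14/-1.040e+00) = 37.316328
converged: |Δa| < 1e-12 after 5 iterations
sag = a·(cosh(S/(2a)) − 1) = 37.316328·(cosh(1.113467) − 1) = 25.623539
T_max/T_min = cosh(S/(2a)) = 1.686658

a=37.316 sag=25.624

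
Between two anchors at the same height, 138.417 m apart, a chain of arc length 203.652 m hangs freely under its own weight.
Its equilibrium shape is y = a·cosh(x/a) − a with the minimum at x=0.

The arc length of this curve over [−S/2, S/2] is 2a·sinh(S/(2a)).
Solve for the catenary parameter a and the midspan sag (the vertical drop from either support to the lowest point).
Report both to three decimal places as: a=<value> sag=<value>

seed: a₀ = √(S³/(24(L−S))) = √(138.417³/(24·65.235)) = 41.156477
iter 1: u=1.681594  f(a)=+9.869e+00  f'(a)=-4.162e+00  a ← 41.156477 − (+9.869e+00/-4.162e+00) = 43.527832
iter 2: u=1.589983  f(a)=+9.173e-01  f'(a)=-3.421e+00  a ← 43.527832 − (+9.173e-01/-3.421e+00) = 43.795943
iter 3: u=1.580249  f(a)=+9.716e-03  f'(a)=-3.349e+00  a ← 43.795943 − (+9.716e-03/-3.349e+00) = 43.798844
iter 4: u=1.580144  f(a)=+1.116e-06  f'(a)=-3.348e+00  a ← 43.798844 − (+1.116e-06/-3.348e+00) = 43.798844
iter 5: u=1.580144  f(a)=+0.000e+00  f'(a)=-3.348e+00  a ← 43.798844 − (+0.000e+00/-3.348e+00) = 43.798844
converged: |Δa| < 1e-12 after 5 iterations
sag = a·(cosh(S/(2a)) − 1) = 43.798844·(cosh(1.580144) − 1) = 67.047324
T_max/T_min = cosh(S/(2a)) = 2.530801

a=43.799 sag=67.047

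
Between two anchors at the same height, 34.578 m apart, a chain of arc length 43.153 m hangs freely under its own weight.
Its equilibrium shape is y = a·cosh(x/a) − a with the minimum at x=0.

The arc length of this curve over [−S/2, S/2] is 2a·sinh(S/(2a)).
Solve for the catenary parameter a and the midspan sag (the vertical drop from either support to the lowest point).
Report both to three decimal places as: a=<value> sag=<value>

a=14.673 sag=11.420

seed: a₀ = √(S³/(24(L−S))) = √(34.578³/(24·8.575)) = 14.173500
iter 1: u=1.219812  f(a)=+6.610e-01  f'(a)=-1.400e+00  a ← 14.173500 − (+6.610e-01/-1.400e+00) = 14.645704
iter 2: u=1.180483  f(a)=+3.447e-02  f'(a)=-1.257e+00  a ← 14.645704 − (+3.447e-02/-1.257e+00) = 14.673120
iter 3: u=1.178277  f(a)=+1.052e-04  f'(a)=-1.250e+00  a ← 14.673120 − (+1.052e-04/-1.250e+00) = 14.673204
iter 4: u=1.178270  f(a)=+9.852e-10  f'(a)=-1.250e+00  a ← 14.673204 − (+9.852e-10/-1.250e+00) = 14.673204
iter 5: u=1.178270  f(a)=-1.421e-14  f'(a)=-1.250e+00  a ← 14.673204 − (-1.421e-14/-1.250e+00) = 14.673204
converged: |Δa| < 1e-12 after 5 iterations
sag = a·(cosh(S/(2a)) − 1) = 14.673204·(cosh(1.178270) − 1) = 11.419865
T_max/T_min = cosh(S/(2a)) = 1.778280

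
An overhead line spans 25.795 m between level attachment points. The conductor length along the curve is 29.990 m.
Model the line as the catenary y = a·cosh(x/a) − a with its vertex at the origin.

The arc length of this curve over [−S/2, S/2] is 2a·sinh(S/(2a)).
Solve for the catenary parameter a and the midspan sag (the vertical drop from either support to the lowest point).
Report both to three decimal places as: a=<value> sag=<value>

a=13.364 sag=6.722

seed: a₀ = √(S³/(24(L−S))) = √(25.795³/(24·4.195)) = 13.056648
iter 1: u=0.987811  f(a)=+2.095e-01  f'(a)=-7.075e-01  a ← 13.056648 − (+2.095e-01/-7.075e-01) = 13.352739
iter 2: u=0.965907  f(a)=+7.338e-03  f'(a)=-6.587e-01  a ← 13.352739 − (+7.338e-03/-6.587e-01) = 13.363879
iter 3: u=0.965102  f(a)=+9.727e-06  f'(a)=-6.570e-01  a ← 13.363879 − (+9.727e-06/-6.570e-01) = 13.363894
iter 4: u=0.965100  f(a)=+1.714e-11  f'(a)=-6.570e-01  a ← 13.363894 − (+1.714e-11/-6.570e-01) = 13.363894
iter 5: u=0.965100  f(a)=+1.421e-14  f'(a)=-6.570e-01  a ← 13.363894 − (+1.421e-14/-6.570e-01) = 13.363894
converged: |Δa| < 1e-12 after 5 iterations
sag = a·(cosh(S/(2a)) − 1) = 13.363894·(cosh(0.965100) − 1) = 6.722014
T_max/T_min = cosh(S/(2a)) = 1.502998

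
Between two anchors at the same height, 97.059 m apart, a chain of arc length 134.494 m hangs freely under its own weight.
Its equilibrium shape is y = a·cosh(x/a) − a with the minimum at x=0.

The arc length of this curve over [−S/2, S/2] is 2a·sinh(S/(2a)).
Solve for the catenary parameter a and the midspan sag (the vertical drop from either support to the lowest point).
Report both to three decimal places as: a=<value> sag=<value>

seed: a₀ = √(S³/(24(L−S))) = √(97.059³/(24·37.435)) = 31.901359
iter 1: u=1.521236  f(a)=+4.578e+00  f'(a)=-2.937e+00  a ← 31.901359 − (+4.578e+00/-2.937e+00) = 33.460154
iter 2: u=1.450367  f(a)=+3.569e-01  f'(a)=-2.495e+00  a ← 33.460154 − (+3.569e-01/-2.495e+00) = 33.603201
iter 3: u=1.444193  f(a)=+2.575e-03  f'(a)=-2.459e+00  a ← 33.603201 − (+2.575e-03/-2.459e+00) = 33.604248
iter 4: u=1.444148  f(a)=+1.362e-07  f'(a)=-2.459e+00  a ← 33.604248 − (+1.362e-07/-2.459e+00) = 33.604248
iter 5: u=1.444148  f(a)=+2.842e-14  f'(a)=-2.459e+00  a ← 33.604248 − (+2.842e-14/-2.459e+00) = 33.604248
converged: |Δa| < 1e-12 after 5 iterations
sag = a·(cosh(S/(2a)) − 1) = 33.604248·(cosh(1.444148) − 1) = 41.571576
T_max/T_min = cosh(S/(2a)) = 2.237093

a=33.604 sag=41.572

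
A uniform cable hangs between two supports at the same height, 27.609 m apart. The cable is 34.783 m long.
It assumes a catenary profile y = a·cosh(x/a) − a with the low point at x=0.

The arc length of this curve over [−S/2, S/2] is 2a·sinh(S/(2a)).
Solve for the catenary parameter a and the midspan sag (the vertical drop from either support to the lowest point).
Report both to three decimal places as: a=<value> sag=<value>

a=11.463 sag=9.366

seed: a₀ = √(S³/(24(L−S))) = √(27.609³/(24·7.174)) = 11.055788
iter 1: u=1.248622  f(a)=+5.804e-01  f'(a)=-1.512e+00  a ← 11.055788 − (+5.804e-01/-1.512e+00) = 11.439756
iter 2: u=1.206713  f(a)=+3.161e-02  f'(a)=-1.351e+00  a ← 11.439756 − (+3.161e-02/-1.351e+00) = 11.463151
iter 3: u=1.204250  f(a)=+1.057e-04  f'(a)=-1.342e+00  a ← 11.463151 − (+1.057e-04/-1.342e+00) = 11.463230
iter 4: u=1.204242  f(a)=+1.190e-09  f'(a)=-1.342e+00  a ← 11.463230 − (+1.190e-09/-1.342e+00) = 11.463230
iter 5: u=1.204242  f(a)=+7.105e-15  f'(a)=-1.342e+00  a ← 11.463230 − (+7.105e-15/-1.342e+00) = 11.463230
converged: |Δa| < 1e-12 after 5 iterations
sag = a·(cosh(S/(2a)) − 1) = 11.463230·(cosh(1.204242) − 1) = 9.366314
T_max/T_min = cosh(S/(2a)) = 1.817075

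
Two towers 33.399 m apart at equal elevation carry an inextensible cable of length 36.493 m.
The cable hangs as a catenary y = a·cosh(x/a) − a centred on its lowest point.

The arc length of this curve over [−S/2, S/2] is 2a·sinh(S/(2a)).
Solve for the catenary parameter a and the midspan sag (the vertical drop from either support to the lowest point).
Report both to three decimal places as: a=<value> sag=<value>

seed: a₀ = √(S³/(24(L−S))) = √(33.399³/(24·3.094)) = 22.399299
iter 1: u=0.745537  f(a)=+8.713e-02  f'(a)=-2.919e-01  a ← 22.399299 − (+8.713e-02/-2.919e-01) = 22.697779
iter 2: u=0.735733  f(a)=+1.772e-03  f'(a)=-2.802e-01  a ← 22.697779 − (+1.772e-03/-2.802e-01) = 22.704105
iter 3: u=0.735528  f(a)=+7.669e-07  f'(a)=-2.799e-01  a ← 22.704105 − (+7.669e-07/-2.799e-01) = 22.704108
iter 4: u=0.735528  f(a)=+1.421e-13  f'(a)=-2.799e-01  a ← 22.704108 − (+1.421e-13/-2.799e-01) = 22.704108
converged: |Δa| < 1e-12 after 4 iterations
sag = a·(cosh(S/(2a)) − 1) = 22.704108·(cosh(0.735528) − 1) = 6.423393
T_max/T_min = cosh(S/(2a)) = 1.282918

a=22.704 sag=6.423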